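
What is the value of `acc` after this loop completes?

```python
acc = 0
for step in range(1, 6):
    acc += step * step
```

Let's trace through this code step by step.

Initialize: acc = 0
Entering loop: for step in range(1, 6):
After iteration 1: step = 1, acc = 1
After iteration 2: step = 2, acc = 5
After iteration 3: step = 3, acc = 14
After iteration 4: step = 4, acc = 30
After iteration 5: step = 5, acc = 55
Loop ends.

Final answer: 55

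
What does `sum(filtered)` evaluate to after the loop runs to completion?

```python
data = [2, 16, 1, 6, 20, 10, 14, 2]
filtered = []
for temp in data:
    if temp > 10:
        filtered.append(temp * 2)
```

Let's trace through this code step by step.

Initialize: data = [2, 16, 1, 6, 20, 10, 14, 2]
Initialize: filtered = []
Entering loop: for temp in data:
After iteration 1: temp = 2, filtered = []
After iteration 2: temp = 16, filtered = [32]
After iteration 3: temp = 1, filtered = [32]
After iteration 4: temp = 6, filtered = [32]
After iteration 5: temp = 20, filtered = [32, 40]
After iteration 6: temp = 10, filtered = [32, 40]
After iteration 7: temp = 14, filtered = [32, 40, 28]
After iteration 8: temp = 2, filtered = [32, 40, 28]
Loop ends.
sum(filtered) = 100

Final answer: 100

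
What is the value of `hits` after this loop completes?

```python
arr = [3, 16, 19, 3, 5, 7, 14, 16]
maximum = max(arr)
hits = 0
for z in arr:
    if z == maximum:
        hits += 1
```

Let's trace through this code step by step.

Initialize: arr = [3, 16, 19, 3, 5, 7, 14, 16]
Initialize: maximum = 19
Initialize: hits = 0
Entering loop: for z in arr:
After iteration 1: z = 3, hits = 0
After iteration 2: z = 16, hits = 0
After iteration 3: z = 19, hits = 1
After iteration 4: z = 3, hits = 1
After iteration 5: z = 5, hits = 1
After iteration 6: z = 7, hits = 1
After iteration 7: z = 14, hits = 1
After iteration 8: z = 16, hits = 1
Loop ends.

Final answer: 1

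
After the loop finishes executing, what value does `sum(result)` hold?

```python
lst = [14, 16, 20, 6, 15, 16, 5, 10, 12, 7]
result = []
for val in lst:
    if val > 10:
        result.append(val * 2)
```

Let's trace through this code step by step.

Initialize: lst = [14, 16, 20, 6, 15, 16, 5, 10, 12, 7]
Initialize: result = []
Entering loop: for val in lst:
After iteration 1: val = 14, result = [28]
After iteration 2: val = 16, result = [28, 32]
After iteration 3: val = 20, result = [28, 32, 40]
After iteration 4: val = 6, result = [28, 32, 40]
After iteration 5: val = 15, result = [28, 32, 40, 30]
After iteration 6: val = 16, result = [28, 32, 40, 30, 32]
After iteration 7: val = 5, result = [28, 32, 40, 30, 32]
After iteration 8: val = 10, result = [28, 32, 40, 30, 32]
After iteration 9: val = 12, result = [28, 32, 40, 30, 32, 24]
After iteration 10: val = 7, result = [28, 32, 40, 30, 32, 24]
Loop ends.
sum(result) = 186

Final answer: 186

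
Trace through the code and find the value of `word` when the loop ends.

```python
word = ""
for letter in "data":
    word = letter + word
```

Let's trace through this code step by step.

Initialize: word = ''
Entering loop: for letter in "data":
After iteration 1: letter = 'd', word = 'd'
After iteration 2: letter = 'a', word = 'ad'
After iteration 3: letter = 't', word = 'tad'
After iteration 4: letter = 'a', word = 'atad'
Loop ends.

Final answer: 'atad'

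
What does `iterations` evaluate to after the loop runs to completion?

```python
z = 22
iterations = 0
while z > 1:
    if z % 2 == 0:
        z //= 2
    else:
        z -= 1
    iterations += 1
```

Let's trace through this code step by step.

Initialize: z = 22
Initialize: iterations = 0
Entering loop: while z > 1:
After iteration 1: z = 11, iterations = 1
After iteration 2: z = 10, iterations = 2
After iteration 3: z = 5, iterations = 3
After iteration 4: z = 4, iterations = 4
After iteration 5: z = 2, iterations = 5
After iteration 6: z = 1, iterations = 6
Loop ends.

Final answer: 6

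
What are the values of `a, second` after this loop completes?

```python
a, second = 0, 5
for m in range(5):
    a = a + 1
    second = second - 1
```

Let's trace through this code step by step.

Initialize: a = 0
Initialize: second = 5
Entering loop: for m in range(5):
After iteration 1: m = 0, a = 1, second = 4
After iteration 2: m = 1, a = 2, second = 3
After iteration 3: m = 2, a = 3, second = 2
After iteration 4: m = 3, a = 4, second = 1
After iteration 5: m = 4, a = 5, second = 0
Loop ends.

Final answer: 5, 0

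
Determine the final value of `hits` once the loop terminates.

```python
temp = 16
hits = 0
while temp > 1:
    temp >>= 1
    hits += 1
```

Let's trace through this code step by step.

Initialize: temp = 16
Initialize: hits = 0
Entering loop: while temp > 1:
After iteration 1: temp = 8, hits = 1
After iteration 2: temp = 4, hits = 2
After iteration 3: temp = 2, hits = 3
After iteration 4: temp = 1, hits = 4
Loop ends.

Final answer: 4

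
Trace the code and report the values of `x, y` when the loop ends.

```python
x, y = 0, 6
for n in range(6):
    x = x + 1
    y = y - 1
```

Let's trace through this code step by step.

Initialize: x = 0
Initialize: y = 6
Entering loop: for n in range(6):
After iteration 1: n = 0, x = 1, y = 5
After iteration 2: n = 1, x = 2, y = 4
After iteration 3: n = 2, x = 3, y = 3
After iteration 4: n = 3, x = 4, y = 2
After iteration 5: n = 4, x = 5, y = 1
After iteration 6: n = 5, x = 6, y = 0
Loop ends.

Final answer: 6, 0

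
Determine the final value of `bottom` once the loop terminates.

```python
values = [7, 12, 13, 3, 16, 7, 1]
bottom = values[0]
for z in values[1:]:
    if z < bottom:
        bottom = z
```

Let's trace through this code step by step.

Initialize: values = [7, 12, 13, 3, 16, 7, 1]
Initialize: bottom = 7
Entering loop: for z in values[1:]:
After iteration 1: z = 12, bottom = 7
After iteration 2: z = 13, bottom = 7
After iteration 3: z = 3, bottom = 3
After iteration 4: z = 16, bottom = 3
After iteration 5: z = 7, bottom = 3
After iteration 6: z = 1, bottom = 1
Loop ends.

Final answer: 1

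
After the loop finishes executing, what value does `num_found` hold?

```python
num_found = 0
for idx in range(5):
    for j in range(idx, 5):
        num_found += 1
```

Let's trace through this code step by step.

Initialize: num_found = 0
Entering loop: for idx in range(5):
After iteration 1: idx = 0, num_found = 5
After iteration 2: idx = 1, num_found = 9
After iteration 3: idx = 2, num_found = 12
After iteration 4: idx = 3, num_found = 14
After iteration 5: idx = 4, num_found = 15
Loop ends.

Final answer: 15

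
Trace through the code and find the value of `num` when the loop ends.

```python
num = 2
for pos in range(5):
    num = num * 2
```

Let's trace through this code step by step.

Initialize: num = 2
Entering loop: for pos in range(5):
After iteration 1: pos = 0, num = 4
After iteration 2: pos = 1, num = 8
After iteration 3: pos = 2, num = 16
After iteration 4: pos = 3, num = 32
After iteration 5: pos = 4, num = 64
Loop ends.

Final answer: 64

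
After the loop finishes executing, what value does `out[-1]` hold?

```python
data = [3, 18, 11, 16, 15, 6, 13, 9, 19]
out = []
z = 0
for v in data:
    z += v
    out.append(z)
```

Let's trace through this code step by step.

Initialize: data = [3, 18, 11, 16, 15, 6, 13, 9, 19]
Initialize: out = []
Initialize: z = 0
Entering loop: for v in data:
After iteration 1: v = 3, out = [3], z = 3
After iteration 2: v = 18, out = [3, 21], z = 21
After iteration 3: v = 11, out = [3, 21, 32], z = 32
After iteration 4: v = 16, out = [3, 21, 32, 48], z = 48
After iteration 5: v = 15, out = [3, 21, 32, 48, 63], z = 63
After iteration 6: v = 6, out = [3, 21, 32, 48, 63, 69], z = 69
After iteration 7: v = 13, out = [3, 21, 32, 48, 63, 69, 82], z = 82
After iteration 8: v = 9, out = [3, 21, 32, 48, 63, 69, 82, 91], z = 91
After iteration 9: v = 19, out = [3, 21, 32, 48, 63, 69, 82, 91, 110], z = 110
Loop ends.
out[-1] = 110

Final answer: 110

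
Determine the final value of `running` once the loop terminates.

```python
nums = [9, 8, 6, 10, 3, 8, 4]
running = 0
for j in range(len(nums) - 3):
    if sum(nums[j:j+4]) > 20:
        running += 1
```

Let's trace through this code step by step.

Initialize: nums = [9, 8, 6, 10, 3, 8, 4]
Initialize: running = 0
Entering loop: for j in range(len(nums) - 3):
After iteration 1: j = 0, running = 1
After iteration 2: j = 1, running = 2
After iteration 3: j = 2, running = 3
After iteration 4: j = 3, running = 4
Loop ends.

Final answer: 4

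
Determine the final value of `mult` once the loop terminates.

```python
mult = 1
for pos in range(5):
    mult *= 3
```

Let's trace through this code step by step.

Initialize: mult = 1
Entering loop: for pos in range(5):
After iteration 1: pos = 0, mult = 3
After iteration 2: pos = 1, mult = 9
After iteration 3: pos = 2, mult = 27
After iteration 4: pos = 3, mult = 81
After iteration 5: pos = 4, mult = 243
Loop ends.

Final answer: 243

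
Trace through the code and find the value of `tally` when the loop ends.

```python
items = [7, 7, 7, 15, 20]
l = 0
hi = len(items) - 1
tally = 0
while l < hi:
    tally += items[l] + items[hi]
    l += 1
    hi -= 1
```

Let's trace through this code step by step.

Initialize: items = [7, 7, 7, 15, 20]
Initialize: l = 0
Initialize: hi = 4
Initialize: tally = 0
Entering loop: while l < hi:
After iteration 1: l = 1, hi = 3, tally = 27
After iteration 2: l = 2, hi = 2, tally = 49
Loop ends.

Final answer: 49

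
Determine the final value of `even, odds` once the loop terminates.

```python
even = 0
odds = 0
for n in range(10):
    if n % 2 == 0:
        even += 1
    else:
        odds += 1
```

Let's trace through this code step by step.

Initialize: even = 0
Initialize: odds = 0
Entering loop: for n in range(10):
After iteration 1: n = 0, even = 1, odds = 0
After iteration 2: n = 1, even = 1, odds = 1
After iteration 3: n = 2, even = 2, odds = 1
After iteration 4: n = 3, even = 2, odds = 2
After iteration 5: n = 4, even = 3, odds = 2
After iteration 6: n = 5, even = 3, odds = 3
After iteration 7: n = 6, even = 4, odds = 3
After iteration 8: n = 7, even = 4, odds = 4
After iteration 9: n = 8, even = 5, odds = 4
After iteration 10: n = 9, even = 5, odds = 5
Loop ends.

Final answer: 5, 5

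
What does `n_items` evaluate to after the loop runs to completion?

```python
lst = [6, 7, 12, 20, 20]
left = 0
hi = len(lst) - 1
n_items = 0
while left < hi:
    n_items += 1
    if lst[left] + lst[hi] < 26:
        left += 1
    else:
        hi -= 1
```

Let's trace through this code step by step.

Initialize: lst = [6, 7, 12, 20, 20]
Initialize: left = 0
Initialize: hi = 4
Initialize: n_items = 0
Entering loop: while left < hi:
After iteration 1: left = 0, hi = 3, n_items = 1
After iteration 2: left = 0, hi = 2, n_items = 2
After iteration 3: left = 1, hi = 2, n_items = 3
After iteration 4: left = 2, hi = 2, n_items = 4
Loop ends.

Final answer: 4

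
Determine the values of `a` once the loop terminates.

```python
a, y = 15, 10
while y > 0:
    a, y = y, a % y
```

Let's trace through this code step by step.

Initialize: a = 15
Initialize: y = 10
Entering loop: while y > 0:
After iteration 1: a = 10, y = 5
After iteration 2: a = 5, y = 0
Loop ends.

Final answer: 5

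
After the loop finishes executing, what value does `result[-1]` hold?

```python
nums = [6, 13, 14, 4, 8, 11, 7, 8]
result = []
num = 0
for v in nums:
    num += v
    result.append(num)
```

Let's trace through this code step by step.

Initialize: nums = [6, 13, 14, 4, 8, 11, 7, 8]
Initialize: result = []
Initialize: num = 0
Entering loop: for v in nums:
After iteration 1: v = 6, result = [6], num = 6
After iteration 2: v = 13, result = [6, 19], num = 19
After iteration 3: v = 14, result = [6, 19, 33], num = 33
After iteration 4: v = 4, result = [6, 19, 33, 37], num = 37
After iteration 5: v = 8, result = [6, 19, 33, 37, 45], num = 45
After iteration 6: v = 11, result = [6, 19, 33, 37, 45, 56], num = 56
After iteration 7: v = 7, result = [6, 19, 33, 37, 45, 56, 63], num = 63
After iteration 8: v = 8, result = [6, 19, 33, 37, 45, 56, 63, 71], num = 71
Loop ends.
result[-1] = 71

Final answer: 71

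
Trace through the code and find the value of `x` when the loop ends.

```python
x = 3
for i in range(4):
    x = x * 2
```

Let's trace through this code step by step.

Initialize: x = 3
Entering loop: for i in range(4):
After iteration 1: i = 0, x = 6
After iteration 2: i = 1, x = 12
After iteration 3: i = 2, x = 24
After iteration 4: i = 3, x = 48
Loop ends.

Final answer: 48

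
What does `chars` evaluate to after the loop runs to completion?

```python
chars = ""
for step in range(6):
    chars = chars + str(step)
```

Let's trace through this code step by step.

Initialize: chars = ''
Entering loop: for step in range(6):
After iteration 1: step = 0, chars = '0'
After iteration 2: step = 1, chars = '01'
After iteration 3: step = 2, chars = '012'
After iteration 4: step = 3, chars = '0123'
After iteration 5: step = 4, chars = '01234'
After iteration 6: step = 5, chars = '012345'
Loop ends.

Final answer: '012345'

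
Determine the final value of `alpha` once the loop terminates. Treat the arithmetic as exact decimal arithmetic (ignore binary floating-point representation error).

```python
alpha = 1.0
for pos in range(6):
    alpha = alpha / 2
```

Let's trace through this code step by step.

Initialize: alpha = 1.0
Entering loop: for pos in range(6):
After iteration 1: pos = 0, alpha = 0.5
After iteration 2: pos = 1, alpha = 0.25
After iteration 3: pos = 2, alpha = 0.125
After iteration 4: pos = 3, alpha = 0.0625
After iteration 5: pos = 4, alpha = 0.03125
After iteration 6: pos = 5, alpha = 0.015625
Loop ends.

Final answer: 0.015625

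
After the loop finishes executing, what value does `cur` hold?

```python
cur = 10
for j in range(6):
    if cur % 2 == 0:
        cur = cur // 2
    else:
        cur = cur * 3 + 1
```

Let's trace through this code step by step.

Initialize: cur = 10
Entering loop: for j in range(6):
After iteration 1: j = 0, cur = 5
After iteration 2: j = 1, cur = 16
After iteration 3: j = 2, cur = 8
After iteration 4: j = 3, cur = 4
After iteration 5: j = 4, cur = 2
After iteration 6: j = 5, cur = 1
Loop ends.

Final answer: 1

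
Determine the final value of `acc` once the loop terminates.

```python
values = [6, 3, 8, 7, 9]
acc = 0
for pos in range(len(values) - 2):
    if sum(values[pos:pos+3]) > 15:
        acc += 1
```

Let's trace through this code step by step.

Initialize: values = [6, 3, 8, 7, 9]
Initialize: acc = 0
Entering loop: for pos in range(len(values) - 2):
After iteration 1: pos = 0, acc = 1
After iteration 2: pos = 1, acc = 2
After iteration 3: pos = 2, acc = 3
Loop ends.

Final answer: 3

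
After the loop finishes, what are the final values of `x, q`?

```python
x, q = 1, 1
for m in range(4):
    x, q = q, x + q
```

Let's trace through this code step by step.

Initialize: x = 1
Initialize: q = 1
Entering loop: for m in range(4):
After iteration 1: m = 0, x = 1, q = 2
After iteration 2: m = 1, x = 2, q = 3
After iteration 3: m = 2, x = 3, q = 5
After iteration 4: m = 3, x = 5, q = 8
Loop ends.

Final answer: 5, 8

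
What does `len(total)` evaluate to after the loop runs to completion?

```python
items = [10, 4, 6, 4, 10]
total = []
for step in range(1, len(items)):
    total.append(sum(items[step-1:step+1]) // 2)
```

Let's trace through this code step by step.

Initialize: items = [10, 4, 6, 4, 10]
Initialize: total = []
Entering loop: for step in range(1, len(items)):
After iteration 1: step = 1, total = [7]
After iteration 2: step = 2, total = [7, 5]
After iteration 3: step = 3, total = [7, 5, 5]
After iteration 4: step = 4, total = [7, 5, 5, 7]
Loop ends.
len(total) = 4

Final answer: 4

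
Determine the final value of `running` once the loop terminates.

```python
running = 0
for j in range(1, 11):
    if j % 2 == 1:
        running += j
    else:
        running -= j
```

Let's trace through this code step by step.

Initialize: running = 0
Entering loop: for j in range(1, 11):
After iteration 1: j = 1, running = 1
After iteration 2: j = 2, running = -1
After iteration 3: j = 3, running = 2
After iteration 4: j = 4, running = -2
After iteration 5: j = 5, running = 3
After iteration 6: j = 6, running = -3
After iteration 7: j = 7, running = 4
After iteration 8: j = 8, running = -4
After iteration 9: j = 9, running = 5
After iteration 10: j = 10, running = -5
Loop ends.

Final answer: -5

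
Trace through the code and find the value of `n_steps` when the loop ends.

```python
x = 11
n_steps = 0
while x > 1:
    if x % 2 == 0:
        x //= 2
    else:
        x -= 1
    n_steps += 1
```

Let's trace through this code step by step.

Initialize: x = 11
Initialize: n_steps = 0
Entering loop: while x > 1:
After iteration 1: x = 10, n_steps = 1
After iteration 2: x = 5, n_steps = 2
After iteration 3: x = 4, n_steps = 3
After iteration 4: x = 2, n_steps = 4
After iteration 5: x = 1, n_steps = 5
Loop ends.

Final answer: 5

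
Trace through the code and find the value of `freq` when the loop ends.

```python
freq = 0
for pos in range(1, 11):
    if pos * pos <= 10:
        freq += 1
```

Let's trace through this code step by step.

Initialize: freq = 0
Entering loop: for pos in range(1, 11):
After iteration 1: pos = 1, freq = 1
After iteration 2: pos = 2, freq = 2
After iteration 3: pos = 3, freq = 3
After iteration 4: pos = 4, freq = 3
After iteration 5: pos = 5, freq = 3
After iteration 6: pos = 6, freq = 3
After iteration 7: pos = 7, freq = 3
After iteration 8: pos = 8, freq = 3
After iteration 9: pos = 9, freq = 3
After iteration 10: pos = 10, freq = 3
Loop ends.

Final answer: 3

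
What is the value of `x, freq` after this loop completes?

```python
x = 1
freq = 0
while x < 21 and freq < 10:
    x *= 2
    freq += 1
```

Let's trace through this code step by step.

Initialize: x = 1
Initialize: freq = 0
Entering loop: while x < 21 and freq < 10:
After iteration 1: x = 2, freq = 1
After iteration 2: x = 4, freq = 2
After iteration 3: x = 8, freq = 3
After iteration 4: x = 16, freq = 4
After iteration 5: x = 32, freq = 5
Loop ends.

Final answer: 32, 5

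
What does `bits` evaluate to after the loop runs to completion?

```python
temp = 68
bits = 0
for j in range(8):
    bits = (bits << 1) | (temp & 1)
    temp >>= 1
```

Let's trace through this code step by step.

Initialize: temp = 68
Initialize: bits = 0
Entering loop: for j in range(8):
After iteration 1: j = 0, temp = 34, bits = 0
After iteration 2: j = 1, temp = 17, bits = 0
After iteration 3: j = 2, temp = 8, bits = 1
After iteration 4: j = 3, temp = 4, bits = 2
After iteration 5: j = 4, temp = 2, bits = 4
After iteration 6: j = 5, temp = 1, bits = 8
After iteration 7: j = 6, temp = 0, bits = 17
After iteration 8: j = 7, temp = 0, bits = 34
Loop ends.

Final answer: 34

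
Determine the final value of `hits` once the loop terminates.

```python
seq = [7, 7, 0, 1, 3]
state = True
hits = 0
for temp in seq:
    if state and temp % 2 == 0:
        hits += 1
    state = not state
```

Let's trace through this code step by step.

Initialize: seq = [7, 7, 0, 1, 3]
Initialize: state = True
Initialize: hits = 0
Entering loop: for temp in seq:
After iteration 1: temp = 7, state = False, hits = 0
After iteration 2: temp = 7, state = True, hits = 0
After iteration 3: temp = 0, state = False, hits = 1
After iteration 4: temp = 1, state = True, hits = 1
After iteration 5: temp = 3, state = False, hits = 1
Loop ends.

Final answer: 1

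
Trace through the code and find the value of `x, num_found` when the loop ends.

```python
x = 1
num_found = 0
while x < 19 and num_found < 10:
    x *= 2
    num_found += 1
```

Let's trace through this code step by step.

Initialize: x = 1
Initialize: num_found = 0
Entering loop: while x < 19 and num_found < 10:
After iteration 1: x = 2, num_found = 1
After iteration 2: x = 4, num_found = 2
After iteration 3: x = 8, num_found = 3
After iteration 4: x = 16, num_found = 4
After iteration 5: x = 32, num_found = 5
Loop ends.

Final answer: 32, 5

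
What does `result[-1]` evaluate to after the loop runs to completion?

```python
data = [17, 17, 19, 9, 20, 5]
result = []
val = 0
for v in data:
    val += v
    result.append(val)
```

Let's trace through this code step by step.

Initialize: data = [17, 17, 19, 9, 20, 5]
Initialize: result = []
Initialize: val = 0
Entering loop: for v in data:
After iteration 1: v = 17, result = [17], val = 17
After iteration 2: v = 17, result = [17, 34], val = 34
After iteration 3: v = 19, result = [17, 34, 53], val = 53
After iteration 4: v = 9, result = [17, 34, 53, 62], val = 62
After iteration 5: v = 20, result = [17, 34, 53, 62, 82], val = 82
After iteration 6: v = 5, result = [17, 34, 53, 62, 82, 87], val = 87
Loop ends.
result[-1] = 87

Final answer: 87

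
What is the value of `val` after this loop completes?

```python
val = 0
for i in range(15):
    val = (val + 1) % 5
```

Let's trace through this code step by step.

Initialize: val = 0
Entering loop: for i in range(15):
After iteration 1: i = 0, val = 1
After iteration 2: i = 1, val = 2
After iteration 3: i = 2, val = 3
After iteration 4: i = 3, val = 4
After iteration 5: i = 4, val = 0
After iteration 6: i = 5, val = 1
After iteration 7: i = 6, val = 2
After iteration 8: i = 7, val = 3
After iteration 9: i = 8, val = 4
After iteration 10: i = 9, val = 0
After iteration 11: i = 10, val = 1
After iteration 12: i = 11, val = 2
After iteration 13: i = 12, val = 3
After iteration 14: i = 13, val = 4
After iteration 15: i = 14, val = 0
Loop ends.

Final answer: 0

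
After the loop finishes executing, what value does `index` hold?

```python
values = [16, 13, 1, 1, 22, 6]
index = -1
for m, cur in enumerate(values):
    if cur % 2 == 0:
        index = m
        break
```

Let's trace through this code step by step.

Initialize: values = [16, 13, 1, 1, 22, 6]
Initialize: index = -1
Entering loop: for m, cur in enumerate(values):
After iteration 1: m = 0, cur = 16, index = 0
Loop ends.

Final answer: 0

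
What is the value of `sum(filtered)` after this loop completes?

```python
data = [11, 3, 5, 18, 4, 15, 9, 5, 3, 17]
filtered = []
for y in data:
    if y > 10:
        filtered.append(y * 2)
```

Let's trace through this code step by step.

Initialize: data = [11, 3, 5, 18, 4, 15, 9, 5, 3, 17]
Initialize: filtered = []
Entering loop: for y in data:
After iteration 1: y = 11, filtered = [22]
After iteration 2: y = 3, filtered = [22]
After iteration 3: y = 5, filtered = [22]
After iteration 4: y = 18, filtered = [22, 36]
After iteration 5: y = 4, filtered = [22, 36]
After iteration 6: y = 15, filtered = [22, 36, 30]
After iteration 7: y = 9, filtered = [22, 36, 30]
After iteration 8: y = 5, filtered = [22, 36, 30]
After iteration 9: y = 3, filtered = [22, 36, 30]
After iteration 10: y = 17, filtered = [22, 36, 30, 34]
Loop ends.
sum(filtered) = 122

Final answer: 122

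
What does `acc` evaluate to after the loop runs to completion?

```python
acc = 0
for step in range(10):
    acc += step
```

Let's trace through this code step by step.

Initialize: acc = 0
Entering loop: for step in range(10):
After iteration 1: step = 0, acc = 0
After iteration 2: step = 1, acc = 1
After iteration 3: step = 2, acc = 3
After iteration 4: step = 3, acc = 6
After iteration 5: step = 4, acc = 10
After iteration 6: step = 5, acc = 15
After iteration 7: step = 6, acc = 21
After iteration 8: step = 7, acc = 28
After iteration 9: step = 8, acc = 36
After iteration 10: step = 9, acc = 45
Loop ends.

Final answer: 45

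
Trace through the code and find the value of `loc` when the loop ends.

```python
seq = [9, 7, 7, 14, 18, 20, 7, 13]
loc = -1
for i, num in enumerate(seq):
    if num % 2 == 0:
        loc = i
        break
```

Let's trace through this code step by step.

Initialize: seq = [9, 7, 7, 14, 18, 20, 7, 13]
Initialize: loc = -1
Entering loop: for i, num in enumerate(seq):
After iteration 1: i = 0, num = 9, loc = -1
After iteration 2: i = 1, num = 7, loc = -1
After iteration 3: i = 2, num = 7, loc = -1
After iteration 4: i = 3, num = 14, loc = 3
Loop ends.

Final answer: 3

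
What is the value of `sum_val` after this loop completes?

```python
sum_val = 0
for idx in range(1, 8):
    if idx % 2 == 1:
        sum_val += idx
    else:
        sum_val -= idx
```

Let's trace through this code step by step.

Initialize: sum_val = 0
Entering loop: for idx in range(1, 8):
After iteration 1: idx = 1, sum_val = 1
After iteration 2: idx = 2, sum_val = -1
After iteration 3: idx = 3, sum_val = 2
After iteration 4: idx = 4, sum_val = -2
After iteration 5: idx = 5, sum_val = 3
After iteration 6: idx = 6, sum_val = -3
After iteration 7: idx = 7, sum_val = 4
Loop ends.

Final answer: 4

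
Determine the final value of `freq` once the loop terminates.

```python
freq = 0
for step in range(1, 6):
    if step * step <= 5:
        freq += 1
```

Let's trace through this code step by step.

Initialize: freq = 0
Entering loop: for step in range(1, 6):
After iteration 1: step = 1, freq = 1
After iteration 2: step = 2, freq = 2
After iteration 3: step = 3, freq = 2
After iteration 4: step = 4, freq = 2
After iteration 5: step = 5, freq = 2
Loop ends.

Final answer: 2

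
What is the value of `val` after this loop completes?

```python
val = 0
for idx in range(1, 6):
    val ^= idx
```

Let's trace through this code step by step.

Initialize: val = 0
Entering loop: for idx in range(1, 6):
After iteration 1: idx = 1, val = 1
After iteration 2: idx = 2, val = 3
After iteration 3: idx = 3, val = 0
After iteration 4: idx = 4, val = 4
After iteration 5: idx = 5, val = 1
Loop ends.

Final answer: 1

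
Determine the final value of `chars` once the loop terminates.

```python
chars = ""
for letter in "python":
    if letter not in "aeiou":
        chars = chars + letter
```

Let's trace through this code step by step.

Initialize: chars = ''
Entering loop: for letter in "python":
After iteration 1: letter = 'p', chars = 'p'
After iteration 2: letter = 'y', chars = 'py'
After iteration 3: letter = 't', chars = 'pyt'
After iteration 4: letter = 'h', chars = 'pyth'
After iteration 5: letter = 'o', chars = 'pyth'
After iteration 6: letter = 'n', chars = 'pythn'
Loop ends.

Final answer: 'pythn'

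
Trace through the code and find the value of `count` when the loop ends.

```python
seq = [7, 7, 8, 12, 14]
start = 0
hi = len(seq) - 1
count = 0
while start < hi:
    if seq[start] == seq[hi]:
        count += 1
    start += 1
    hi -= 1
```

Let's trace through this code step by step.

Initialize: seq = [7, 7, 8, 12, 14]
Initialize: start = 0
Initialize: hi = 4
Initialize: count = 0
Entering loop: while start < hi:
After iteration 1: start = 1, hi = 3, count = 0
After iteration 2: start = 2, hi = 2, count = 0
Loop ends.

Final answer: 0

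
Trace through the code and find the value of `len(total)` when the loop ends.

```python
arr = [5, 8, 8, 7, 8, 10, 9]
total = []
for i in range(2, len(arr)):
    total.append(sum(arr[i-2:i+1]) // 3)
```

Let's trace through this code step by step.

Initialize: arr = [5, 8, 8, 7, 8, 10, 9]
Initialize: total = []
Entering loop: for i in range(2, len(arr)):
After iteration 1: i = 2, total = [7]
After iteration 2: i = 3, total = [7, 7]
After iteration 3: i = 4, total = [7, 7, 7]
After iteration 4: i = 5, total = [7, 7, 7, 8]
After iteration 5: i = 6, total = [7, 7, 7, 8, 9]
Loop ends.
len(total) = 5

Final answer: 5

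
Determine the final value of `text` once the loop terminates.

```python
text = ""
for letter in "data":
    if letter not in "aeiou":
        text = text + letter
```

Let's trace through this code step by step.

Initialize: text = ''
Entering loop: for letter in "data":
After iteration 1: letter = 'd', text = 'd'
After iteration 2: letter = 'a', text = 'd'
After iteration 3: letter = 't', text = 'dt'
After iteration 4: letter = 'a', text = 'dt'
Loop ends.

Final answer: 'dt'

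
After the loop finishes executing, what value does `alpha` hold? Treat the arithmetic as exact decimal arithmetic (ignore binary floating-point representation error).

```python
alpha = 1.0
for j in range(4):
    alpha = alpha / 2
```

Let's trace through this code step by step.

Initialize: alpha = 1.0
Entering loop: for j in range(4):
After iteration 1: j = 0, alpha = 0.5
After iteration 2: j = 1, alpha = 0.25
After iteration 3: j = 2, alpha = 0.125
After iteration 4: j = 3, alpha = 0.0625
Loop ends.

Final answer: 0.0625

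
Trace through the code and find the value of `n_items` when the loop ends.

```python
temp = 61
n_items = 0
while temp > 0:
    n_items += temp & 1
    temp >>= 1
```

Let's trace through this code step by step.

Initialize: temp = 61
Initialize: n_items = 0
Entering loop: while temp > 0:
After iteration 1: temp = 30, n_items = 1
After iteration 2: temp = 15, n_items = 1
After iteration 3: temp = 7, n_items = 2
After iteration 4: temp = 3, n_items = 3
After iteration 5: temp = 1, n_items = 4
After iteration 6: temp = 0, n_items = 5
Loop ends.

Final answer: 5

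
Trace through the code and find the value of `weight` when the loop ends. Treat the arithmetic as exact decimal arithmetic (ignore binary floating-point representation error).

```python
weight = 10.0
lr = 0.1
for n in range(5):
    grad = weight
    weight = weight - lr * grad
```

Let's trace through this code step by step.

Initialize: weight = 10.0
Initialize: lr = 0.1
Entering loop: for n in range(5):
After iteration 1: n = 0, weight = 9.0, grad = 10.0
After iteration 2: n = 1, weight = 8.1, grad = 9.0
After iteration 3: n = 2, weight = 7.29, grad = 8.1
After iteration 4: n = 3, weight = 6.561, grad = 7.29
After iteration 5: n = 4, weight = 5.9049, grad = 6.561
Loop ends.

Final answer: 5.9049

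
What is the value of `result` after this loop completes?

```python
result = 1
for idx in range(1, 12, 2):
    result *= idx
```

Let's trace through this code step by step.

Initialize: result = 1
Entering loop: for idx in range(1, 12, 2):
After iteration 1: idx = 1, result = 1
After iteration 2: idx = 3, result = 3
After iteration 3: idx = 5, result = 15
After iteration 4: idx = 7, result = 105
After iteration 5: idx = 9, result = 945
After iteration 6: idx = 11, result = 10395
Loop ends.

Final answer: 10395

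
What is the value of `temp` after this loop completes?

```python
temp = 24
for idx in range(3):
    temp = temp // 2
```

Let's trace through this code step by step.

Initialize: temp = 24
Entering loop: for idx in range(3):
After iteration 1: idx = 0, temp = 12
After iteration 2: idx = 1, temp = 6
After iteration 3: idx = 2, temp = 3
Loop ends.

Final answer: 3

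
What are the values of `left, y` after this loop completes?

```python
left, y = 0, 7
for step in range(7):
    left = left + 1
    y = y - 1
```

Let's trace through this code step by step.

Initialize: left = 0
Initialize: y = 7
Entering loop: for step in range(7):
After iteration 1: step = 0, left = 1, y = 6
After iteration 2: step = 1, left = 2, y = 5
After iteration 3: step = 2, left = 3, y = 4
After iteration 4: step = 3, left = 4, y = 3
After iteration 5: step = 4, left = 5, y = 2
After iteration 6: step = 5, left = 6, y = 1
After iteration 7: step = 6, left = 7, y = 0
Loop ends.

Final answer: 7, 0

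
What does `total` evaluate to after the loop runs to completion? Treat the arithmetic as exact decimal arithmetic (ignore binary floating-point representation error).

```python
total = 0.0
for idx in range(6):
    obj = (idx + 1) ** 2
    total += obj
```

Let's trace through this code step by step.

Initialize: total = 0.0
Entering loop: for idx in range(6):
After iteration 1: idx = 0, total = 1.0, obj = 1
After iteration 2: idx = 1, total = 5.0, obj = 4
After iteration 3: idx = 2, total = 14.0, obj = 9
After iteration 4: idx = 3, total = 30.0, obj = 16
After iteration 5: idx = 4, total = 55.0, obj = 25
After iteration 6: idx = 5, total = 91.0, obj = 36
Loop ends.

Final answer: 91.0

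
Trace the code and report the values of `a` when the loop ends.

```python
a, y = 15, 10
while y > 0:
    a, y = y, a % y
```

Let's trace through this code step by step.

Initialize: a = 15
Initialize: y = 10
Entering loop: while y > 0:
After iteration 1: a = 10, y = 5
After iteration 2: a = 5, y = 0
Loop ends.

Final answer: 5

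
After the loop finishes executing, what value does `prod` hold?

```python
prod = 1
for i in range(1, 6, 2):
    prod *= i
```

Let's trace through this code step by step.

Initialize: prod = 1
Entering loop: for i in range(1, 6, 2):
After iteration 1: i = 1, prod = 1
After iteration 2: i = 3, prod = 3
After iteration 3: i = 5, prod = 15
Loop ends.

Final answer: 15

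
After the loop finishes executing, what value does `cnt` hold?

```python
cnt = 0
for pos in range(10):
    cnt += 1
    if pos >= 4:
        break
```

Let's trace through this code step by step.

Initialize: cnt = 0
Entering loop: for pos in range(10):
After iteration 1: pos = 0, cnt = 1
After iteration 2: pos = 1, cnt = 2
After iteration 3: pos = 2, cnt = 3
After iteration 4: pos = 3, cnt = 4
After iteration 5: pos = 4, cnt = 5
Loop ends.

Final answer: 5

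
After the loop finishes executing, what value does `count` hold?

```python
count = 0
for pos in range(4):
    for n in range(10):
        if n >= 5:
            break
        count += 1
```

Let's trace through this code step by step.

Initialize: count = 0
Entering loop: for pos in range(4):
After iteration 1: pos = 0, count = 5
After iteration 2: pos = 1, count = 10
After iteration 3: pos = 2, count = 15
After iteration 4: pos = 3, count = 20
Loop ends.

Final answer: 20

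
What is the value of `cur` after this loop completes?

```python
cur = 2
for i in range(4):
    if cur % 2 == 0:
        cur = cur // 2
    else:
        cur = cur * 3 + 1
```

Let's trace through this code step by step.

Initialize: cur = 2
Entering loop: for i in range(4):
After iteration 1: i = 0, cur = 1
After iteration 2: i = 1, cur = 4
After iteration 3: i = 2, cur = 2
After iteration 4: i = 3, cur = 1
Loop ends.

Final answer: 1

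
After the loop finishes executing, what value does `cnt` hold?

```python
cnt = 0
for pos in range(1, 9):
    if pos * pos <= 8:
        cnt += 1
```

Let's trace through this code step by step.

Initialize: cnt = 0
Entering loop: for pos in range(1, 9):
After iteration 1: pos = 1, cnt = 1
After iteration 2: pos = 2, cnt = 2
After iteration 3: pos = 3, cnt = 2
After iteration 4: pos = 4, cnt = 2
After iteration 5: pos = 5, cnt = 2
After iteration 6: pos = 6, cnt = 2
After iteration 7: pos = 7, cnt = 2
After iteration 8: pos = 8, cnt = 2
Loop ends.

Final answer: 2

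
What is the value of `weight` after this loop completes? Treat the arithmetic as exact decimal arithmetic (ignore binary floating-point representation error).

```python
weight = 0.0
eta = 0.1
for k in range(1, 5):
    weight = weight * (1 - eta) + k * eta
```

Let's trace through this code step by step.

Initialize: weight = 0.0
Initialize: eta = 0.1
Entering loop: for k in range(1, 5):
After iteration 1: k = 1, weight = 0.1
After iteration 2: k = 2, weight = 0.29
After iteration 3: k = 3, weight = 0.561
After iteration 4: k = 4, weight = 0.9049
Loop ends.

Final answer: 0.9049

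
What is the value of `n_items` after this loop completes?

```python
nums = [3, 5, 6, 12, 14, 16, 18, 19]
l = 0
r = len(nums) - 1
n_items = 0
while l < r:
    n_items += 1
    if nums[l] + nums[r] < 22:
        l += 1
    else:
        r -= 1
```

Let's trace through this code step by step.

Initialize: nums = [3, 5, 6, 12, 14, 16, 18, 19]
Initialize: l = 0
Initialize: r = 7
Initialize: n_items = 0
Entering loop: while l < r:
After iteration 1: l = 0, r = 6, n_items = 1
After iteration 2: l = 1, r = 6, n_items = 2
After iteration 3: l = 1, r = 5, n_items = 3
After iteration 4: l = 2, r = 5, n_items = 4
After iteration 5: l = 2, r = 4, n_items = 5
After iteration 6: l = 3, r = 4, n_items = 6
After iteration 7: l = 3, r = 3, n_items = 7
Loop ends.

Final answer: 7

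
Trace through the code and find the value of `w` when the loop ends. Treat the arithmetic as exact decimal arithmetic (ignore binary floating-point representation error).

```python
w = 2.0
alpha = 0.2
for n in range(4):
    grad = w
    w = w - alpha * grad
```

Let's trace through this code step by step.

Initialize: w = 2.0
Initialize: alpha = 0.2
Entering loop: for n in range(4):
After iteration 1: n = 0, w = 1.6, grad = 2.0
After iteration 2: n = 1, w = 1.28, grad = 1.6
After iteration 3: n = 2, w = 1.024, grad = 1.28
After iteration 4: n = 3, w = 0.8192, grad = 1.024
Loop ends.

Final answer: 0.8192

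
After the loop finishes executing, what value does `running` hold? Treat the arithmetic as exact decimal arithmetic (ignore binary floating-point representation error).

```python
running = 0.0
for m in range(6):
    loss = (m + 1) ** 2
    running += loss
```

Let's trace through this code step by step.

Initialize: running = 0.0
Entering loop: for m in range(6):
After iteration 1: m = 0, running = 1.0, loss = 1
After iteration 2: m = 1, running = 5.0, loss = 4
After iteration 3: m = 2, running = 14.0, loss = 9
After iteration 4: m = 3, running = 30.0, loss = 16
After iteration 5: m = 4, running = 55.0, loss = 25
After iteration 6: m = 5, running = 91.0, loss = 36
Loop ends.

Final answer: 91.0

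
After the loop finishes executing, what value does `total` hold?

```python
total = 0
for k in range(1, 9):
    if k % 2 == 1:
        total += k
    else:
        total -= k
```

Let's trace through this code step by step.

Initialize: total = 0
Entering loop: for k in range(1, 9):
After iteration 1: k = 1, total = 1
After iteration 2: k = 2, total = -1
After iteration 3: k = 3, total = 2
After iteration 4: k = 4, total = -2
After iteration 5: k = 5, total = 3
After iteration 6: k = 6, total = -3
After iteration 7: k = 7, total = 4
After iteration 8: k = 8, total = -4
Loop ends.

Final answer: -4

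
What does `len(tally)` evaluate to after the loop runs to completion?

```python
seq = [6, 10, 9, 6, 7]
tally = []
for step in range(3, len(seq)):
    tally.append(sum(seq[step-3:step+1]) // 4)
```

Let's trace through this code step by step.

Initialize: seq = [6, 10, 9, 6, 7]
Initialize: tally = []
Entering loop: for step in range(3, len(seq)):
After iteration 1: step = 3, tally = [7]
After iteration 2: step = 4, tally = [7, 8]
Loop ends.
len(tally) = 2

Final answer: 2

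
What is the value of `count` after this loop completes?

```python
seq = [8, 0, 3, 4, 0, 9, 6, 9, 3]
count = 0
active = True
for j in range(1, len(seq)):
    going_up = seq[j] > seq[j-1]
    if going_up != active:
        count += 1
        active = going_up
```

Let's trace through this code step by step.

Initialize: seq = [8, 0, 3, 4, 0, 9, 6, 9, 3]
Initialize: count = 0
Initialize: active = True
Entering loop: for j in range(1, len(seq)):
After iteration 1: j = 1, count = 1, active = False, going_up = False
After iteration 2: j = 2, count = 2, active = True, going_up = True
After iteration 3: j = 3, count = 2, active = True, going_up = True
After iteration 4: j = 4, count = 3, active = False, going_up = False
After iteration 5: j = 5, count = 4, active = True, going_up = True
After iteration 6: j = 6, count = 5, active = False, going_up = False
After iteration 7: j = 7, count = 6, active = True, going_up = True
After iteration 8: j = 8, count = 7, active = False, going_up = False
Loop ends.

Final answer: 7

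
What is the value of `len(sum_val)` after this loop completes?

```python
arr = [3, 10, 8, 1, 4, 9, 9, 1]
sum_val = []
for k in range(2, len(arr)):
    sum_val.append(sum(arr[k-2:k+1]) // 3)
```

Let's trace through this code step by step.

Initialize: arr = [3, 10, 8, 1, 4, 9, 9, 1]
Initialize: sum_val = []
Entering loop: for k in range(2, len(arr)):
After iteration 1: k = 2, sum_val = [7]
After iteration 2: k = 3, sum_val = [7, 6]
After iteration 3: k = 4, sum_val = [7, 6, 4]
After iteration 4: k = 5, sum_val = [7, 6, 4, 4]
After iteration 5: k = 6, sum_val = [7, 6, 4, 4, 7]
After iteration 6: k = 7, sum_val = [7, 6, 4, 4, 7, 6]
Loop ends.
len(sum_val) = 6

Final answer: 6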